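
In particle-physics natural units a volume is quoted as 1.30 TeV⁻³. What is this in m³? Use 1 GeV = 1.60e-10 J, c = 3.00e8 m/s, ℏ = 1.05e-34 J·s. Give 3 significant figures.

Volume is [L]³ = [E]⁻³·(ℏc)³.
1 GeV⁻³ → (ℏc)³ × (1 GeV in J)⁻³ = 7.63e-48 m³.
Convert the energy scale: 1.30 TeV⁻³ = 1.30e-9 GeV⁻³.
Result: 1.30e-9 × 7.63e-48 = 9.92e-57 m³.

9.92e-57 m³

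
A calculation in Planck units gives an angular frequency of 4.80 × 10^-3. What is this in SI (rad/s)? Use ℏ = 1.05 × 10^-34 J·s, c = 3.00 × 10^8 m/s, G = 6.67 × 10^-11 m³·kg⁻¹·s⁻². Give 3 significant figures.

One Planck angular frequency: ω_P = √(c⁵/(ℏG)) = 1.86 × 10^43 rad/s.
4.80 × 10^-3 × 1.86 × 10^43 rad/s = 8.94 × 10^40 rad/s

8.94 × 10^40 rad/s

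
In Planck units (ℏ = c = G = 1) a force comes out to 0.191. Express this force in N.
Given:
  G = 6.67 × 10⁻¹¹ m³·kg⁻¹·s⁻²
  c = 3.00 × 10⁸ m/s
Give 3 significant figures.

2.32 × 10⁴³ N

One Planck force: F_P = c⁴/G = 1.21 × 10⁴⁴ N.
0.191 × 1.21 × 10⁴⁴ N = 2.32 × 10⁴³ N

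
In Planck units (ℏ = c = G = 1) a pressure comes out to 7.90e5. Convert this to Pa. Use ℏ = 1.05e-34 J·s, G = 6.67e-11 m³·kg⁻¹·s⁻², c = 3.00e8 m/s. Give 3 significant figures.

3.70e119 Pa

One Planck pressure: p_P = c⁷/(ℏG²) = 4.68e113 Pa.
7.90e5 × 4.68e113 Pa = 3.70e119 Pa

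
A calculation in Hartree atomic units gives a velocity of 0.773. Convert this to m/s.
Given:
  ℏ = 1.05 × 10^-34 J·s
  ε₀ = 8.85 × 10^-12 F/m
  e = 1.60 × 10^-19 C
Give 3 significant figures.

1.69 × 10^6 m/s

One atomic unit of velocity: v_au = e²/(4πε₀ℏ) = 2.19 × 10^6 m/s.
0.773 × 2.19 × 10^6 m/s = 1.69 × 10^6 m/s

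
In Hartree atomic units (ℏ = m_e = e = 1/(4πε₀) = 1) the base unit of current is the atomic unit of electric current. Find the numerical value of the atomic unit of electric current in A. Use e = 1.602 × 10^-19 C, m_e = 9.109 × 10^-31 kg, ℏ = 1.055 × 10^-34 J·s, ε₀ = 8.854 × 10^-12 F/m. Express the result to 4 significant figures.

6.612 × 10^-3 A

I_au = e E_h/ℏ = m_e e⁵/((4πε₀)²ℏ³)
E_h = 4.354 × 10^-18 J
e·E_h/ℏ = 6.612 × 10^-3 A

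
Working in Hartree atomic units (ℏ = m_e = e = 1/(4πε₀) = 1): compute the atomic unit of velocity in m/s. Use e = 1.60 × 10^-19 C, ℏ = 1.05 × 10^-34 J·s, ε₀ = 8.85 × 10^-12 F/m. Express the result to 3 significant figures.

From ℏ = m_e = e = 1/(4πε₀) = 1 the velocity scale is v_au = e²/(4πε₀ℏ).
  = 2.56 × 10^-38 / 1.17 × 10^-44
  = 2.19 × 10^6 m/s

2.19 × 10^6 m/s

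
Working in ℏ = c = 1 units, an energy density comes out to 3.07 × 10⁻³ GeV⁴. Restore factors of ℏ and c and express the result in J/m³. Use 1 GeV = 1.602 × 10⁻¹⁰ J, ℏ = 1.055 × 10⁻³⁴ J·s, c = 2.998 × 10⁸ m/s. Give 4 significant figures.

[E]/[L]³ = [E]⁴/(ℏc)³; restore (ℏc)⁻³.
1 GeV⁴ → 1/(ℏc)³ × (1 GeV in J)⁴ = 2.082 × 10³⁷ J/m³.
Result: 3.07 × 10⁻³ × 2.082 × 10³⁷ = 6.391 × 10³⁴ J/m³.

6.391 × 10³⁴ J/m³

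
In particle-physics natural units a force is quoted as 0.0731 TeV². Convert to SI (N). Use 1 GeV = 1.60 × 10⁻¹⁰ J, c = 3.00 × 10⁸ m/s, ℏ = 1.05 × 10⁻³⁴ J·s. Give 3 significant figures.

Force is [E]/[L] = [E]²/(ℏc); restore (ℏc)⁻¹.
1 GeV² → 1/(ℏc) × (1 GeV in J)² = 8.13 × 10⁵ N.
Convert the energy scale: 0.0731 TeV² = 7.31 × 10⁴ GeV².
Result: 7.31 × 10⁴ × 8.13 × 10⁵ = 5.94 × 10¹⁰ N.

5.94 × 10¹⁰ N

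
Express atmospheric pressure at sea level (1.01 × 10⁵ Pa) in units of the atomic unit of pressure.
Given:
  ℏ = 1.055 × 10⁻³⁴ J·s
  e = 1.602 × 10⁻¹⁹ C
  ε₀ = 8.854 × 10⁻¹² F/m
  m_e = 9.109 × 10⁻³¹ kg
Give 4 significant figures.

3.448 × 10⁻⁹

atomic unit of pressure: P_au = E_h/a₀³ = m_e⁴e¹⁰/((4πε₀)⁵ℏ⁸) = 2.929 × 10¹³ Pa.
1.01 × 10⁵ / 2.929 × 10¹³ = 3.448 × 10⁻⁹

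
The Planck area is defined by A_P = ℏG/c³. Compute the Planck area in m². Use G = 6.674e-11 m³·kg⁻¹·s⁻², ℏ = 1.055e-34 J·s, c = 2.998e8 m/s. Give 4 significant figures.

2.613e-70 m²

A_P = ℏG/c³
  = 7.041e-45 / 2.695e25
  = 2.613e-70 m²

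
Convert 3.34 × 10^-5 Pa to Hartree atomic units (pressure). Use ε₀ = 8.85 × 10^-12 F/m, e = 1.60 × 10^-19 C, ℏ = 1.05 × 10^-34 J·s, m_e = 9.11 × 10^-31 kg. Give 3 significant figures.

1.11 × 10^-18

atomic unit of pressure: P_au = E_h/a₀³ = m_e⁴e¹⁰/((4πε₀)⁵ℏ⁸) = 3.01 × 10^13 Pa.
3.34 × 10^-5 / 3.01 × 10^13 = 1.11 × 10^-18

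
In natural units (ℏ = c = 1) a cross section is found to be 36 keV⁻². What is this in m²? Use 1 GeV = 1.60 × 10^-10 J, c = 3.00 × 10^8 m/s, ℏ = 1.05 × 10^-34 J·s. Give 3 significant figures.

1.40 × 10^-18 m²

Area is [L]² = [E]⁻²·(ℏc)²; restore (ℏc)².
1 GeV⁻² → (ℏc)² × (1 GeV in J)⁻² = 3.88 × 10^-32 m².
Convert the energy scale: 36 keV⁻² = 3.60 × 10^13 GeV⁻².
Result: 3.60 × 10^13 × 3.88 × 10^-32 = 1.40 × 10^-18 m².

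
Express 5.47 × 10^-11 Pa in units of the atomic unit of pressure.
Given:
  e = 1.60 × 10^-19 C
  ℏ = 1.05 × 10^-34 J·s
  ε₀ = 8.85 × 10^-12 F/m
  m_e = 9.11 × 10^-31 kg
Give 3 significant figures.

1.82 × 10^-24

atomic unit of pressure: P_au = E_h/a₀³ = m_e⁴e¹⁰/((4πε₀)⁵ℏ⁸) = 3.01 × 10^13 Pa.
5.47 × 10^-11 / 3.01 × 10^13 = 1.82 × 10^-24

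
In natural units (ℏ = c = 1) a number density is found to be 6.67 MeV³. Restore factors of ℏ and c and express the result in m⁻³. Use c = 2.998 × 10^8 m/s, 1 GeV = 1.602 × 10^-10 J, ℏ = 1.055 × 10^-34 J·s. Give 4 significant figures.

Number density is [L]⁻³ = [E]³/(ℏc)³.
1 GeV³ → 1/(ℏc)³ × (1 GeV in J)³ = 1.299 × 10^47 m⁻³.
Convert the energy scale: 6.67 MeV³ = 6.67 × 10^-9 GeV³.
Result: 6.67 × 10^-9 × 1.299 × 10^47 = 8.667 × 10^38 m⁻³.

8.667 × 10^38 m⁻³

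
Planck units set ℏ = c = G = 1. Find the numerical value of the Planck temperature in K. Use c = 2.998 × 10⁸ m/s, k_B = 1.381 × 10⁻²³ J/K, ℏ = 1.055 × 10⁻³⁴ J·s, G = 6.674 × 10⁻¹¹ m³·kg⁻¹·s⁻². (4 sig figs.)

From ℏ = c = G = 1 the temperature scale is T_P = √(ℏc⁵/G) / k_B.
  = √(3.828 × 10¹⁸) × 7.241 × 10²²
  = 1.417 × 10³² K

1.417 × 10³² K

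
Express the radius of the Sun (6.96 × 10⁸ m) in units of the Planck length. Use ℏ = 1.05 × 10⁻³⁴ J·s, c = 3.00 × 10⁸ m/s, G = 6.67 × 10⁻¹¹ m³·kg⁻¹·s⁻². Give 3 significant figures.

4.32 × 10⁴³

Planck length: ℓ_P = √(ℏG/c³) = 1.61 × 10⁻³⁵ m.
6.96 × 10⁸ / 1.61 × 10⁻³⁵ = 4.32 × 10⁴³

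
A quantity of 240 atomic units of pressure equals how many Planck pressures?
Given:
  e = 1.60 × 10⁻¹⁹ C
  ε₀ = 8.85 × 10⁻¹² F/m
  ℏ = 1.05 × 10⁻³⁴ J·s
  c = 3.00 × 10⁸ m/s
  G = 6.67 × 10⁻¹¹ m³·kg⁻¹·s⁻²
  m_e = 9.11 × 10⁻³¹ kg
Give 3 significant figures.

atomic unit of pressure: P_au = E_h/a₀³ = m_e⁴e¹⁰/((4πε₀)⁵ℏ⁸) = 3.01 × 10¹³ Pa
Planck pressure: p_P = c⁷/(ℏG²) = 4.68 × 10¹¹³ Pa
240 × 3.01 × 10¹³ / 4.68 × 10¹¹³ = 1.54 × 10⁻⁹⁸

1.54 × 10⁻⁹⁸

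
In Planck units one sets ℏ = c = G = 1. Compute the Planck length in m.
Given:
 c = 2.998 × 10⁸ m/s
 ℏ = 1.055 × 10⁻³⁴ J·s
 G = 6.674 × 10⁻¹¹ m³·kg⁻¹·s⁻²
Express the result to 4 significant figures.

ℓ_P = √(ℏG/c³)
  = √(2.613 × 10⁻⁷⁰)
  = 1.616 × 10⁻³⁵ m

1.616 × 10⁻³⁵ m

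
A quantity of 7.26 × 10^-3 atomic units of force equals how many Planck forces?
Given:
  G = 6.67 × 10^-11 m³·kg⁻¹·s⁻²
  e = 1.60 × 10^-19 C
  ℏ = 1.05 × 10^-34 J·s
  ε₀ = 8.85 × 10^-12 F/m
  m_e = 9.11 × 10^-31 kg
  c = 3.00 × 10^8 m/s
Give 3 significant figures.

4.98 × 10^-54

atomic unit of force: F_au = E_h/a₀ = m_e²e⁶/((4πε₀)³ℏ⁴) = 8.33 × 10^-8 N
Planck force: F_P = c⁴/G = 1.21 × 10^44 N
7.26 × 10^-3 × 8.33 × 10^-8 / 1.21 × 10^44 = 4.98 × 10^-54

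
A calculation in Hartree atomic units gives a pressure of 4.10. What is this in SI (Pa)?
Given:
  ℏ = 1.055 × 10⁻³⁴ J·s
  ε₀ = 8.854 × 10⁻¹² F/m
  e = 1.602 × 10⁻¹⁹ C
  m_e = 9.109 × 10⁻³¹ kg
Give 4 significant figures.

1.201 × 10¹⁴ Pa

One atomic unit of pressure: P_au = E_h/a₀³ = m_e⁴e¹⁰/((4πε₀)⁵ℏ⁸) = 2.929 × 10¹³ Pa.
4.10 × 2.929 × 10¹³ Pa = 1.201 × 10¹⁴ Pa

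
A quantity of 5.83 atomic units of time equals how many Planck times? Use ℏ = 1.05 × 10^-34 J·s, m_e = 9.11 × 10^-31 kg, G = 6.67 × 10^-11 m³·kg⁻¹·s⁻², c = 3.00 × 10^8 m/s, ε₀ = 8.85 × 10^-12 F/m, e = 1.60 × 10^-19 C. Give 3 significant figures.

atomic unit of time: τ_au = (4πε₀)²ℏ³/(m_e e⁴) = 2.40 × 10^-17 s
Planck time: t_P = √(ℏG/c⁵) = 5.37 × 10^-44 s
5.83 × 2.40 × 10^-17 / 5.37 × 10^-44 = 2.60 × 10^27

2.60 × 10^27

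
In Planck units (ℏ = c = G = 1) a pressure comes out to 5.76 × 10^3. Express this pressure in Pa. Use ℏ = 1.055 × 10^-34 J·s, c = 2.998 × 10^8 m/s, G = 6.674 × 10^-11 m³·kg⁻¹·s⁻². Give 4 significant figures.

One Planck pressure: p_P = c⁷/(ℏG²) = 4.632 × 10^113 Pa.
5.76 × 10^3 × 4.632 × 10^113 Pa = 2.668 × 10^117 Pa

2.668 × 10^117 Pa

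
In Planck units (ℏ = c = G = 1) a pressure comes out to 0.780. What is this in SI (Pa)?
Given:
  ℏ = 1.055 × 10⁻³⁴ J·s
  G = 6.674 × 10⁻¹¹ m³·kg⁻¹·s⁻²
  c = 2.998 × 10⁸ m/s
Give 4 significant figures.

3.613 × 10¹¹³ Pa

One Planck pressure: p_P = c⁷/(ℏG²) = 4.632 × 10¹¹³ Pa.
0.780 × 4.632 × 10¹¹³ Pa = 3.613 × 10¹¹³ Pa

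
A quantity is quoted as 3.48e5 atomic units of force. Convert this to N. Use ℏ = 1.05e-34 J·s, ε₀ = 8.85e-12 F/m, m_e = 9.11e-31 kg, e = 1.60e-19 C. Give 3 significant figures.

One atomic unit of force: F_au = E_h/a₀ = m_e²e⁶/((4πε₀)³ℏ⁴) = 8.33e-8 N.
3.48e5 × 8.33e-8 N = 0.0290 N

0.0290 N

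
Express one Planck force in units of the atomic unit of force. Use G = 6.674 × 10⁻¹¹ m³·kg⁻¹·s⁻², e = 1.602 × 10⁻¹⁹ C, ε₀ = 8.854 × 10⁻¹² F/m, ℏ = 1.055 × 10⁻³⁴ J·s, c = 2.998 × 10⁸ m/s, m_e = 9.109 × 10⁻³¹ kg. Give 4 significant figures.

Planck force: F_P = c⁴/G = 1.210 × 10⁴⁴ N
atomic unit of force: F_au = E_h/a₀ = m_e²e⁶/((4πε₀)³ℏ⁴) = 8.220 × 10⁻⁸ N
ratio = 1.210 × 10⁴⁴ / 8.220 × 10⁻⁸ = 1.473 × 10⁵¹

1.473 × 10⁵¹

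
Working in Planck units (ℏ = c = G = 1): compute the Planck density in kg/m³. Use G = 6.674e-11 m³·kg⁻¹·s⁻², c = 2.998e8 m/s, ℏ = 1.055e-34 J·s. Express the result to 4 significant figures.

From ℏ = c = G = 1 the density scale is ρ_P = c⁵/(ℏG²).
  = 2.422e42 / 4.699e-55
  = 5.154e96 kg/m³

5.154e96 kg/m³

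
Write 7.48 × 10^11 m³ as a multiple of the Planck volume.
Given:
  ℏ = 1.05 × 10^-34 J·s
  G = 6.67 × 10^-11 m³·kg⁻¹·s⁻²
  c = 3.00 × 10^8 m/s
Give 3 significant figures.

Planck volume: V_P = (ℏG/c³)^(3/2) = 4.18 × 10^-105 m³.
7.48 × 10^11 / 4.18 × 10^-105 = 1.79 × 10^116

1.79 × 10^116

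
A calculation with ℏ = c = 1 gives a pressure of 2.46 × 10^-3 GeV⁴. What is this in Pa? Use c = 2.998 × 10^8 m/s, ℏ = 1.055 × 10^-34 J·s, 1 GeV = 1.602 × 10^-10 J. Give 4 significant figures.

5.121 × 10^34 Pa

Pressure is [E]/[L]³ = [E]⁴/(ℏc)³.
1 GeV⁴ → 1/(ℏc)³ × (1 GeV in J)⁴ = 2.082 × 10^37 Pa.
Result: 2.46 × 10^-3 × 2.082 × 10^37 = 5.121 × 10^34 Pa.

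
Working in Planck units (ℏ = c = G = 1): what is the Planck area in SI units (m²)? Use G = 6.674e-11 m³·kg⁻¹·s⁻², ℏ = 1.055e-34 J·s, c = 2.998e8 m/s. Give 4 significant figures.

2.613e-70 m²

The unique combination of the constants set to 1 with dimensions of area is A_P = ℏG/c³.
  = 7.041e-45 / 2.695e25
  = 2.613e-70 m²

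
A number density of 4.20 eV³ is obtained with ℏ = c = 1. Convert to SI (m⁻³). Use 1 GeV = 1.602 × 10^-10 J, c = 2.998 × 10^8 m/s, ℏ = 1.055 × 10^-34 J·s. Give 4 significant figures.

Number density is [L]⁻³ = [E]³/(ℏc)³.
1 GeV³ → 1/(ℏc)³ × (1 GeV in J)³ = 1.299 × 10^47 m⁻³.
Convert the energy scale: 4.20 eV³ = 4.20 × 10^-27 GeV³.
Result: 4.20 × 10^-27 × 1.299 × 10^47 = 5.457 × 10^20 m⁻³.

5.457 × 10^20 m⁻³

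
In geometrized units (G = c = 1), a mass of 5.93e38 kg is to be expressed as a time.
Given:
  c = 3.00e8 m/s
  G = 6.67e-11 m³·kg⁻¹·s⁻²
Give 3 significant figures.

Mass → time via G/c³.
5.93e38 kg × (G/c³) = 1.46e3 s

1.46e3 s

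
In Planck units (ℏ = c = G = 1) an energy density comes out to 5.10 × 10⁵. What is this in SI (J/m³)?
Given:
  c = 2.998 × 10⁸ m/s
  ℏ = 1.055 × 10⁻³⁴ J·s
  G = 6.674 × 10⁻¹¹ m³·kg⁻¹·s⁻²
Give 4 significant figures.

One Planck energy density: u_P = c⁷/(ℏG²) = 4.632 × 10¹¹³ J/m³.
5.10 × 10⁵ × 4.632 × 10¹¹³ J/m³ = 2.362 × 10¹¹⁹ J/m³

2.362 × 10¹¹⁹ J/m³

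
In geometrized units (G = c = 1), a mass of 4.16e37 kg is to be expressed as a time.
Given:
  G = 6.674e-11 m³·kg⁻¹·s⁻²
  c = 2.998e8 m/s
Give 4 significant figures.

103 s

Mass → time via G/c³.
4.16e37 kg × (G/c³) = 103 s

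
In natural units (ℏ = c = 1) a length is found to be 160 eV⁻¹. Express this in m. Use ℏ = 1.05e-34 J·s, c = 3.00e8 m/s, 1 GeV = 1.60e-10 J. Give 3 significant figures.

3.15e-5 m

A length is [E]⁻¹ in ℏ=c=1; restore one factor of ℏc.
1 GeV⁻¹ → ℏc × (1 GeV in J)⁻¹ = 1.97e-16 m.
Convert the energy scale: 160 eV⁻¹ = 1.60e11 GeV⁻¹.
Result: 1.60e11 × 1.97e-16 = 3.15e-5 m.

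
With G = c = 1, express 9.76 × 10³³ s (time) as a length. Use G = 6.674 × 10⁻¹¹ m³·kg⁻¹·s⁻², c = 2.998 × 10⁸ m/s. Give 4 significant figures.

2.926 × 10⁴² m

Time → length via c.
9.76 × 10³³ s × (c) = 2.926 × 10⁴² m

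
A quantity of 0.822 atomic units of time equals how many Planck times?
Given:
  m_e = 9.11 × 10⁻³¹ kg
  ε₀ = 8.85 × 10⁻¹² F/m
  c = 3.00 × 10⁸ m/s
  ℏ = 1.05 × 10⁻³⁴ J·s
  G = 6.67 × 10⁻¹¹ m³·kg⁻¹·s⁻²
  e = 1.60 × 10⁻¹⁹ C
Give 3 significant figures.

atomic unit of time: τ_au = (4πε₀)²ℏ³/(m_e e⁴) = 2.40 × 10⁻¹⁷ s
Planck time: t_P = √(ℏG/c⁵) = 5.37 × 10⁻⁴⁴ s
0.822 × 2.40 × 10⁻¹⁷ / 5.37 × 10⁻⁴⁴ = 3.67 × 10²⁶

3.67 × 10²⁶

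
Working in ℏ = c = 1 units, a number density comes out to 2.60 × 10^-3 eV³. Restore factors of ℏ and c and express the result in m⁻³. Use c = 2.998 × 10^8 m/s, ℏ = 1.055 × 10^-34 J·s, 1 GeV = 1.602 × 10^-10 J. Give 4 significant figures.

Number density is [L]⁻³ = [E]³/(ℏc)³.
1 GeV³ → 1/(ℏc)³ × (1 GeV in J)³ = 1.299 × 10^47 m⁻³.
Convert the energy scale: 2.60 × 10^-3 eV³ = 2.60 × 10^-30 GeV³.
Result: 2.60 × 10^-30 × 1.299 × 10^47 = 3.378 × 10^17 m⁻³.

3.378 × 10^17 m⁻³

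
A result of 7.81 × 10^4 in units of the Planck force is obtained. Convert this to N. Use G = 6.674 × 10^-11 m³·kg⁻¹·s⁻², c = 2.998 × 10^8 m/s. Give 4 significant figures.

9.453 × 10^48 N

One Planck force: F_P = c⁴/G = 1.210 × 10^44 N.
7.81 × 10^4 × 1.210 × 10^44 N = 9.453 × 10^48 N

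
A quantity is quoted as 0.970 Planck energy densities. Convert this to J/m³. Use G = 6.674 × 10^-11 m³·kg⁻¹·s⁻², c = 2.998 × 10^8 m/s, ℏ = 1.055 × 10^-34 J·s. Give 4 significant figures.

One Planck energy density: u_P = c⁷/(ℏG²) = 4.632 × 10^113 J/m³.
0.970 × 4.632 × 10^113 J/m³ = 4.493 × 10^113 J/m³

4.493 × 10^113 J/m³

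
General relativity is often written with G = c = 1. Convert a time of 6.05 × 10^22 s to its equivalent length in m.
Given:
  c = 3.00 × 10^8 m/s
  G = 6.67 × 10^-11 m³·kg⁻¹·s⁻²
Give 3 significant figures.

Time → length via c.
6.05 × 10^22 s × (c) = 1.82 × 10^31 m

1.82 × 10^31 m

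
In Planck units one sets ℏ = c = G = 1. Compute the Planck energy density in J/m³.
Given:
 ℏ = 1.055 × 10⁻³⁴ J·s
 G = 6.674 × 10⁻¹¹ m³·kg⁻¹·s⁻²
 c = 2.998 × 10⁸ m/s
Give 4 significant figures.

u_P = c⁷/(ℏG²)
  = 2.177 × 10⁵⁹ / 4.699 × 10⁻⁵⁵
  = 4.632 × 10¹¹³ J/m³

4.632 × 10¹¹³ J/m³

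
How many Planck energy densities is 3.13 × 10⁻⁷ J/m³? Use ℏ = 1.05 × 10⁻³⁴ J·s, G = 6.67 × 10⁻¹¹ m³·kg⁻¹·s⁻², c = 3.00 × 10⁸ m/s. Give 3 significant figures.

Planck energy density: u_P = c⁷/(ℏG²) = 4.68 × 10¹¹³ J/m³.
3.13 × 10⁻⁷ / 4.68 × 10¹¹³ = 6.69 × 10⁻¹²¹

6.69 × 10⁻¹²¹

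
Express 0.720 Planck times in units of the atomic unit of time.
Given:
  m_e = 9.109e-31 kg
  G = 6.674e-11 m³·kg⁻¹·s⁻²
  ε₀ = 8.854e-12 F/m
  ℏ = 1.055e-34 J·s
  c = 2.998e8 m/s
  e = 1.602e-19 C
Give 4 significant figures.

1.602e-27

Planck time: t_P = √(ℏG/c⁵) = 5.392e-44 s
atomic unit of time: τ_au = (4πε₀)²ℏ³/(m_e e⁴) = 2.423e-17 s
0.720 × 5.392e-44 / 2.423e-17 = 1.602e-27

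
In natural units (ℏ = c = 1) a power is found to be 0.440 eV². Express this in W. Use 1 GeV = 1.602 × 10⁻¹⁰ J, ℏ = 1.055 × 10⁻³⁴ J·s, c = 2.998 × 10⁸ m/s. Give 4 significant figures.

Power is [E]/[T] = [E]²/ℏ.
1 GeV² → 1/ℏ × (1 GeV in J)² = 2.433 × 10¹⁴ W.
Convert the energy scale: 0.440 eV² = 4.40 × 10⁻¹⁹ GeV².
Result: 4.40 × 10⁻¹⁹ × 2.433 × 10¹⁴ = 1.070 × 10⁻⁴ W.

1.070 × 10⁻⁴ W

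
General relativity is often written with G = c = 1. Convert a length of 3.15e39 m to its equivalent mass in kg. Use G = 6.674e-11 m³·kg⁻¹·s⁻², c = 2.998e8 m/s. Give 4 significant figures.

Length → mass via c²/G.
3.15e39 m × (c²/G) = 4.242e66 kg

4.242e66 kg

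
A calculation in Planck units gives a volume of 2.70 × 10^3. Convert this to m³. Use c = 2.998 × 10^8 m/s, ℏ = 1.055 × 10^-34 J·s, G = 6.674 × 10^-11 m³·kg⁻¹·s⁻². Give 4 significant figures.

One Planck volume: V_P = (ℏG/c³)^(3/2) = 4.224 × 10^-105 m³.
2.70 × 10^3 × 4.224 × 10^-105 m³ = 1.140 × 10^-101 m³

1.140 × 10^-101 m³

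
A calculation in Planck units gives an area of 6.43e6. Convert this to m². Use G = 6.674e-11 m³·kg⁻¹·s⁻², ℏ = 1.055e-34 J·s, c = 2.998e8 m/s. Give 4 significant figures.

1.680e-63 m²

One Planck area: A_P = ℏG/c³ = 2.613e-70 m².
6.43e6 × 2.613e-70 m² = 1.680e-63 m²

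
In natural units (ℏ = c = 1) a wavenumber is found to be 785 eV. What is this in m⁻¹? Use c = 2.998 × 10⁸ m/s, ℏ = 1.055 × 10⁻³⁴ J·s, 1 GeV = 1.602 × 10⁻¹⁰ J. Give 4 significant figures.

Inverse length is [E]/(ℏc).
1 GeV → 1/(ℏc) × (1 GeV in J) = 5.065 × 10¹⁵ m⁻¹.
Convert the energy scale: 785 eV = 7.85 × 10⁻⁷ GeV.
Result: 7.85 × 10⁻⁷ × 5.065 × 10¹⁵ = 3.976 × 10⁹ m⁻¹.

3.976 × 10⁹ m⁻¹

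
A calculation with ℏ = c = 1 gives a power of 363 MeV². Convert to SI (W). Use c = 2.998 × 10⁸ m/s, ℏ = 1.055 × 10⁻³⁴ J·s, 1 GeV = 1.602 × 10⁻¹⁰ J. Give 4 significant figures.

8.830 × 10¹⁰ W

Power is [E]/[T] = [E]²/ℏ.
1 GeV² → 1/ℏ × (1 GeV in J)² = 2.433 × 10¹⁴ W.
Convert the energy scale: 363 MeV² = 3.63 × 10⁻⁴ GeV².
Result: 3.63 × 10⁻⁴ × 2.433 × 10¹⁴ = 8.830 × 10¹⁰ W.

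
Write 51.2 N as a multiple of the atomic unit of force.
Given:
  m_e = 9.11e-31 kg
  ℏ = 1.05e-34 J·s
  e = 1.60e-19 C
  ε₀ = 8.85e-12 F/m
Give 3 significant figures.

atomic unit of force: F_au = E_h/a₀ = m_e²e⁶/((4πε₀)³ℏ⁴) = 8.33e-8 N.
51.2 / 8.33e-8 = 6.15e8

6.15e8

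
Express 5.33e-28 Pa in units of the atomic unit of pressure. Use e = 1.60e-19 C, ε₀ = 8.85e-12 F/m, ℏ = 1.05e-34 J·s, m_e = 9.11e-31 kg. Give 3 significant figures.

atomic unit of pressure: P_au = E_h/a₀³ = m_e⁴e¹⁰/((4πε₀)⁵ℏ⁸) = 3.01e13 Pa.
5.33e-28 / 3.01e13 = 1.77e-41

1.77e-41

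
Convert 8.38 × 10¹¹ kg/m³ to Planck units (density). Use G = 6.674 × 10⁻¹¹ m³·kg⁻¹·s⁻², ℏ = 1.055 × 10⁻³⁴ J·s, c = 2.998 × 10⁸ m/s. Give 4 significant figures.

1.626 × 10⁻⁸⁵

Planck density: ρ_P = c⁵/(ℏG²) = 5.154 × 10⁹⁶ kg/m³.
8.38 × 10¹¹ / 5.154 × 10⁹⁶ = 1.626 × 10⁻⁸⁵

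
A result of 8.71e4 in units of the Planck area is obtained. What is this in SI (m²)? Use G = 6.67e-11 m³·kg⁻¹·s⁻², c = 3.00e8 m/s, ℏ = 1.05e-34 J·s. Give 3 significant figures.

2.26e-65 m²

One Planck area: A_P = ℏG/c³ = 2.59e-70 m².
8.71e4 × 2.59e-70 m² = 2.26e-65 m²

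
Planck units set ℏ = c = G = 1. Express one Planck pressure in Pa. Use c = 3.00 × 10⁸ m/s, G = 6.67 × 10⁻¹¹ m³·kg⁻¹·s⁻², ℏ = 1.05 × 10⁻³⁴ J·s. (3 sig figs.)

4.68 × 10¹¹³ Pa

The unique combination of the constants set to 1 with dimensions of pressure is p_P = c⁷/(ℏG²).
  = 2.19 × 10⁵⁹ / 4.67 × 10⁻⁵⁵
  = 4.68 × 10¹¹³ Pa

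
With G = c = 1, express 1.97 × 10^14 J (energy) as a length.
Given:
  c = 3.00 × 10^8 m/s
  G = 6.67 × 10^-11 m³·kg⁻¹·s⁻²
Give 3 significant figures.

1.62 × 10^-30 m

Energy → length via G/c⁴.
1.97 × 10^14 J × (G/c⁴) = 1.62 × 10^-30 m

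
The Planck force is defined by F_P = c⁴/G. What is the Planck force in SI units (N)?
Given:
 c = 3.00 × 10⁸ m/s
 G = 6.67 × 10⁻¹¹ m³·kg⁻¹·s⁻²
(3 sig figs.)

F_P = c⁴/G
  = 8.10 × 10³³ / 6.67 × 10⁻¹¹
  = 1.21 × 10⁴⁴ N

1.21 × 10⁴⁴ N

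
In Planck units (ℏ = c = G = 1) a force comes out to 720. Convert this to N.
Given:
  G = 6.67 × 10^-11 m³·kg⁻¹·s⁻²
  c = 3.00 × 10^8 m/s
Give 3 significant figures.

8.74 × 10^46 N

One Planck force: F_P = c⁴/G = 1.21 × 10^44 N.
720 × 1.21 × 10^44 N = 8.74 × 10^46 N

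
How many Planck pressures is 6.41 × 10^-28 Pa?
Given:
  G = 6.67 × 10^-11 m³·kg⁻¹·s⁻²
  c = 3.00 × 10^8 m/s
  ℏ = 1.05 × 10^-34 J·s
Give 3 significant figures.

1.37 × 10^-141

Planck pressure: p_P = c⁷/(ℏG²) = 4.68 × 10^113 Pa.
6.41 × 10^-28 / 4.68 × 10^113 = 1.37 × 10^-141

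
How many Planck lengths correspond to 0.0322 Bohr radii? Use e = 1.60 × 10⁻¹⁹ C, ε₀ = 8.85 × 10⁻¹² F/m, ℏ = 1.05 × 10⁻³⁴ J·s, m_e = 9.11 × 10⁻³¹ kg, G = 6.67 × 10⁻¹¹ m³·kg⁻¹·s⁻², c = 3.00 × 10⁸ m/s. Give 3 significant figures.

Bohr radius: a₀ = 4πε₀ℏ²/(m_e e²) = 5.26 × 10⁻¹¹ m
Planck length: ℓ_P = √(ℏG/c³) = 1.61 × 10⁻³⁵ m
0.0322 × 5.26 × 10⁻¹¹ / 1.61 × 10⁻³⁵ = 1.05 × 10²³

1.05 × 10²³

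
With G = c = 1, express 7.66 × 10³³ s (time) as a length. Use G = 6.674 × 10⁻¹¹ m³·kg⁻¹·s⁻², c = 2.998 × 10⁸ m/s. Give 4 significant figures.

2.296 × 10⁴² m

Time → length via c.
7.66 × 10³³ s × (c) = 2.296 × 10⁴² m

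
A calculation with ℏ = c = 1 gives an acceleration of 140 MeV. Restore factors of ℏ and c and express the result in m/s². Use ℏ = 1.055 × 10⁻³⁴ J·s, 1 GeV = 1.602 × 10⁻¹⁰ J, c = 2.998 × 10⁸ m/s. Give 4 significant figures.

Acceleration is [L]/[T]² = c·[E]/ℏ.
1 GeV → c/ℏ × (1 GeV in J) = 4.552 × 10³² m/s².
Convert the energy scale: 140 MeV = 0.140 GeV.
Result: 0.140 × 4.552 × 10³² = 6.373 × 10³¹ m/s².

6.373 × 10³¹ m/s²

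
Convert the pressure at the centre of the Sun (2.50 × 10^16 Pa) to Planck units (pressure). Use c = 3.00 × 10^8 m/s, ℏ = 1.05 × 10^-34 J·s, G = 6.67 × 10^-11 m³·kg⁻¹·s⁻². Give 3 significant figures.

Planck pressure: p_P = c⁷/(ℏG²) = 4.68 × 10^113 Pa.
2.50 × 10^16 / 4.68 × 10^113 = 5.34 × 10^-98

5.34 × 10^-98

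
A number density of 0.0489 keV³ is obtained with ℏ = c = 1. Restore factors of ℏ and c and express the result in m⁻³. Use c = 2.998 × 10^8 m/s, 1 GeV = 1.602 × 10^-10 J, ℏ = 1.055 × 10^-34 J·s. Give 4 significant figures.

Number density is [L]⁻³ = [E]³/(ℏc)³.
1 GeV³ → 1/(ℏc)³ × (1 GeV in J)³ = 1.299 × 10^47 m⁻³.
Convert the energy scale: 0.0489 keV³ = 4.89 × 10^-20 GeV³.
Result: 4.89 × 10^-20 × 1.299 × 10^47 = 6.354 × 10^27 m⁻³.

6.354 × 10^27 m⁻³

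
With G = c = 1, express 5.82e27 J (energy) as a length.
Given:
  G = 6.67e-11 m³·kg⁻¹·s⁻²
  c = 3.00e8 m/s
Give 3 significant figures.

Energy → length via G/c⁴.
5.82e27 J × (G/c⁴) = 4.79e-17 m

4.79e-17 m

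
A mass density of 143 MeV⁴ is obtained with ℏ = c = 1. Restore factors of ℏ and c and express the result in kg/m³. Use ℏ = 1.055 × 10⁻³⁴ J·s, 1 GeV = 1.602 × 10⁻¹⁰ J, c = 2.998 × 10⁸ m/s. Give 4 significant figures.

3.312 × 10¹⁰ kg/m³

Mass density is [E]/(c²[L]³) = [E]⁴/(ℏ³c⁵).
1 GeV⁴ → 1/(ℏ³c⁵) × (1 GeV in J)⁴ = 2.316 × 10²⁰ kg/m³.
Convert the energy scale: 143 MeV⁴ = 1.43 × 10⁻¹⁰ GeV⁴.
Result: 1.43 × 10⁻¹⁰ × 2.316 × 10²⁰ = 3.312 × 10¹⁰ kg/m³.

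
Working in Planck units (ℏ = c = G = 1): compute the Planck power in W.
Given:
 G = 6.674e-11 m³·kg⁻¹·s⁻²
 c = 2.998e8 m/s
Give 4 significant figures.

3.629e52 W

Dimensional analysis gives P_P = c⁵/G.
  = 2.422e42 / 6.674e-11
  = 3.629e52 W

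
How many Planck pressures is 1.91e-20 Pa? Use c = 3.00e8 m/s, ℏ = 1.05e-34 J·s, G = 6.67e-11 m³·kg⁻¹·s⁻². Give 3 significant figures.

Planck pressure: p_P = c⁷/(ℏG²) = 4.68e113 Pa.
1.91e-20 / 4.68e113 = 4.08e-134

4.08e-134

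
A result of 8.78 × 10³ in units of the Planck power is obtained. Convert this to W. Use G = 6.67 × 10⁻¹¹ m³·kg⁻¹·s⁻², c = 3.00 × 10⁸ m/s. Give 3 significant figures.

One Planck power: P_P = c⁵/G = 3.64 × 10⁵² W.
8.78 × 10³ × 3.64 × 10⁵² W = 3.20 × 10⁵⁶ W

3.20 × 10⁵⁶ W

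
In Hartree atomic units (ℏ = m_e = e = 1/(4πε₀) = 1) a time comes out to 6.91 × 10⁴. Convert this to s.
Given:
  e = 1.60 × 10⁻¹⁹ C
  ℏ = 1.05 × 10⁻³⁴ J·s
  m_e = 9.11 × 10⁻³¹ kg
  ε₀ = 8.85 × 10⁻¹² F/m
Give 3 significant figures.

1.66 × 10⁻¹² s

One atomic unit of time: τ_au = (4πε₀)²ℏ³/(m_e e⁴) = 2.40 × 10⁻¹⁷ s.
6.91 × 10⁴ × 2.40 × 10⁻¹⁷ s = 1.66 × 10⁻¹² s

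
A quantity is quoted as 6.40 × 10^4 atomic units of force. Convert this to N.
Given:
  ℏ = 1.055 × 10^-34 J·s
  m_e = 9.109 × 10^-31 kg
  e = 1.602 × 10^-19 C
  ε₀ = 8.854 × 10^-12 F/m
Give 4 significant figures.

One atomic unit of force: F_au = E_h/a₀ = m_e²e⁶/((4πε₀)³ℏ⁴) = 8.220 × 10^-8 N.
6.40 × 10^4 × 8.220 × 10^-8 N = 5.261 × 10^-3 N

5.261 × 10^-3 N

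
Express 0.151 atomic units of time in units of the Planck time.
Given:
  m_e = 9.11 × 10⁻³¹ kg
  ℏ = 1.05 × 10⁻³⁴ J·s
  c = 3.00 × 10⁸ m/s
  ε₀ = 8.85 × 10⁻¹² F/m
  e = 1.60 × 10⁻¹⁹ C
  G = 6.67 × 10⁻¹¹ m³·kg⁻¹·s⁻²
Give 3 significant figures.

atomic unit of time: τ_au = (4πε₀)²ℏ³/(m_e e⁴) = 2.40 × 10⁻¹⁷ s
Planck time: t_P = √(ℏG/c⁵) = 5.37 × 10⁻⁴⁴ s
0.151 × 2.40 × 10⁻¹⁷ / 5.37 × 10⁻⁴⁴ = 6.75 × 10²⁵

6.75 × 10²⁵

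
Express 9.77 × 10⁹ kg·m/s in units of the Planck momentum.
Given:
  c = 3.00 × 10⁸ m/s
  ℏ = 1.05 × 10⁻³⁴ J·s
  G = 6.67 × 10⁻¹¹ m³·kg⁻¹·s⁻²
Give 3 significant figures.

1.50 × 10⁹

Planck momentum: p_P = √(ℏc³/G) = 6.52 kg·m/s.
9.77 × 10⁹ / 6.52 = 1.50 × 10⁹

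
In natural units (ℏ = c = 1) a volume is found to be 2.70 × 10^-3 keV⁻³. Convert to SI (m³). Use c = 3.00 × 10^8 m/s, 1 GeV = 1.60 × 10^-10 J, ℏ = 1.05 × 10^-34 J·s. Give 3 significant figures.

Volume is [L]³ = [E]⁻³·(ℏc)³.
1 GeV⁻³ → (ℏc)³ × (1 GeV in J)⁻³ = 7.63 × 10^-48 m³.
Convert the energy scale: 2.70 × 10^-3 keV⁻³ = 2.70 × 10^15 GeV⁻³.
Result: 2.70 × 10^15 × 7.63 × 10^-48 = 2.06 × 10^-32 m³.

2.06 × 10^-32 m³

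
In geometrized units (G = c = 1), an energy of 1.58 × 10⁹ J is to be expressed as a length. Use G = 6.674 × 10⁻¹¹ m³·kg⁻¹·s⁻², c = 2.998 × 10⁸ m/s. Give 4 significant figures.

Energy → length via G/c⁴.
1.58 × 10⁹ J × (G/c⁴) = 1.305 × 10⁻³⁵ m

1.305 × 10⁻³⁵ m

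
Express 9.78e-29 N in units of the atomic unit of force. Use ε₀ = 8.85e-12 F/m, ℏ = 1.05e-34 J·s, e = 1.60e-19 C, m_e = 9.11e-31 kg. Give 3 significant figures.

atomic unit of force: F_au = E_h/a₀ = m_e²e⁶/((4πε₀)³ℏ⁴) = 8.33e-8 N.
9.78e-29 / 8.33e-8 = 1.17e-21

1.17e-21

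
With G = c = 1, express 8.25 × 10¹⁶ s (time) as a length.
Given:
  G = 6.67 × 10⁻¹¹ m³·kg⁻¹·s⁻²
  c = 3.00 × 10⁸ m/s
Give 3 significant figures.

2.47 × 10²⁵ m

Time → length via c.
8.25 × 10¹⁶ s × (c) = 2.47 × 10²⁵ m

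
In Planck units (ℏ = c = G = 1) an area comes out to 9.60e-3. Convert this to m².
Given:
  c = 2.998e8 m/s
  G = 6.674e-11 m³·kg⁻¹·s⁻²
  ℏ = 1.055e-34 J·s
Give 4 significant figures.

2.509e-72 m²

One Planck area: A_P = ℏG/c³ = 2.613e-70 m².
9.60e-3 × 2.613e-70 m² = 2.509e-72 m²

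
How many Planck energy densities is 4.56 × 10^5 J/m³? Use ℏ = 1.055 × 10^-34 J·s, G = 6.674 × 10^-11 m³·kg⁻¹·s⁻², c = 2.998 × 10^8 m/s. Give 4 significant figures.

Planck energy density: u_P = c⁷/(ℏG²) = 4.632 × 10^113 J/m³.
4.56 × 10^5 / 4.632 × 10^113 = 9.844 × 10^-109

9.844 × 10^-109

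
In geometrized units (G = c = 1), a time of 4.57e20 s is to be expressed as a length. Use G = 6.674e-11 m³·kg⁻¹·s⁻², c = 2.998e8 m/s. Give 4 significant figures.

1.370e29 m

Time → length via c.
4.57e20 s × (c) = 1.370e29 m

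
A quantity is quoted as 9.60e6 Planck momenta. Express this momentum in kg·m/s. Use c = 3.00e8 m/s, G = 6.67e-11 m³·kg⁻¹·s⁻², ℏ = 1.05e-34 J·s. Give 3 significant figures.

One Planck momentum: p_P = √(ℏc³/G) = 6.52 kg·m/s.
9.60e6 × 6.52 kg·m/s = 6.26e7 kg·m/s

6.26e7 kg·m/s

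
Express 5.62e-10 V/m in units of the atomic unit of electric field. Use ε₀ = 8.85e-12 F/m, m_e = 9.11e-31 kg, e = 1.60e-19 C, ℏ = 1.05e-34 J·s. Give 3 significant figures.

atomic unit of electric field: E_au = E_h/(e a₀) = m_e²e⁵/((4πε₀)³ℏ⁴) = 5.20e11 V/m.
5.62e-10 / 5.20e11 = 1.08e-21

1.08e-21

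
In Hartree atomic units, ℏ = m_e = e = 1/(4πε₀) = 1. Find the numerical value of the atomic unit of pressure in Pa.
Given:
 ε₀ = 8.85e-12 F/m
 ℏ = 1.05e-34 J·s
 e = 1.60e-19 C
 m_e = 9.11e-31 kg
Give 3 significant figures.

3.01e13 Pa

The unique combination of the constants set to 1 with dimensions of pressure is P_au = E_h/a₀³ = m_e⁴e¹⁰/((4πε₀)⁵ℏ⁸).
E_h = 4.38e-18 J
a₀ = 5.26e-11 m
E_h/a₀³ = 3.01e13 Pa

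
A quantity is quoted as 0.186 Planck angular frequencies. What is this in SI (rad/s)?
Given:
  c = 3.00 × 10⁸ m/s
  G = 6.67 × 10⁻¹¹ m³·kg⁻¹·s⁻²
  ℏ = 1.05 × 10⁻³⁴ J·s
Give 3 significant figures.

3.46 × 10⁴² rad/s

One Planck angular frequency: ω_P = √(c⁵/(ℏG)) = 1.86 × 10⁴³ rad/s.
0.186 × 1.86 × 10⁴³ rad/s = 3.46 × 10⁴² rad/s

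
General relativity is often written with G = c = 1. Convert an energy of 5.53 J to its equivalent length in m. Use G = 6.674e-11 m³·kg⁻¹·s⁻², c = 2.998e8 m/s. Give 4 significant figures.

4.569e-44 m

Energy → length via G/c⁴.
5.53 J × (G/c⁴) = 4.569e-44 m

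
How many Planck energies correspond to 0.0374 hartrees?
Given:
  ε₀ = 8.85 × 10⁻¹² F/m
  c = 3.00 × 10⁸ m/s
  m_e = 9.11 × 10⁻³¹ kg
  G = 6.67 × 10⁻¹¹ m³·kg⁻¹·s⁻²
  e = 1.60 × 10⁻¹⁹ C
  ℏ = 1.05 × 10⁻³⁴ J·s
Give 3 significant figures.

8.37 × 10⁻²⁹

hartree: E_h = m_e e⁴/(4πε₀ℏ)² = 4.38 × 10⁻¹⁸ J
Planck energy: E_P = √(ℏc⁵/G) = 1.96 × 10⁹ J
0.0374 × 4.38 × 10⁻¹⁸ / 1.96 × 10⁹ = 8.37 × 10⁻²⁹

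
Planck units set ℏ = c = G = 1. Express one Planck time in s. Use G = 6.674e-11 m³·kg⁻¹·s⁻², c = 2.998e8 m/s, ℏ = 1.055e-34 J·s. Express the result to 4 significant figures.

The unique combination of the constants set to 1 with dimensions of time is t_P = √(ℏG/c⁵).
  = √(2.907e-87)
  = 5.392e-44 s

5.392e-44 s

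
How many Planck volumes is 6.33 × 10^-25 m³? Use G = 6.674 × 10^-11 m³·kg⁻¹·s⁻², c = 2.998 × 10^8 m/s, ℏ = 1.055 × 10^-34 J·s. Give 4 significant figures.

Planck volume: V_P = (ℏG/c³)^(3/2) = 4.224 × 10^-105 m³.
6.33 × 10^-25 / 4.224 × 10^-105 = 1.499 × 10^80

1.499 × 10^80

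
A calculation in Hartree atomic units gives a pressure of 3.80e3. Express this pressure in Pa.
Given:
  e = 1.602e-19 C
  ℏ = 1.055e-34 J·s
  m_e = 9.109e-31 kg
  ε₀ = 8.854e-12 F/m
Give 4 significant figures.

One atomic unit of pressure: P_au = E_h/a₀³ = m_e⁴e¹⁰/((4πε₀)⁵ℏ⁸) = 2.929e13 Pa.
3.80e3 × 2.929e13 Pa = 1.113e17 Pa

1.113e17 Pa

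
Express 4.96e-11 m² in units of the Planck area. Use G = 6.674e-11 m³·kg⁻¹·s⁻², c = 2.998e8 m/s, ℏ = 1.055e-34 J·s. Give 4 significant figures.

1.898e59

Planck area: A_P = ℏG/c³ = 2.613e-70 m².
4.96e-11 / 2.613e-70 = 1.898e59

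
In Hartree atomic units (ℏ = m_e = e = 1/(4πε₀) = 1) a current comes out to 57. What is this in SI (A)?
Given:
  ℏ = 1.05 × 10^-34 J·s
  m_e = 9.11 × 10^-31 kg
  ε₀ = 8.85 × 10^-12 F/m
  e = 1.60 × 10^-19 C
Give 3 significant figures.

One atomic unit of electric current: I_au = e E_h/ℏ = m_e e⁵/((4πε₀)²ℏ³) = 6.67 × 10^-3 A.
57 × 6.67 × 10^-3 A = 0.380 A

0.380 A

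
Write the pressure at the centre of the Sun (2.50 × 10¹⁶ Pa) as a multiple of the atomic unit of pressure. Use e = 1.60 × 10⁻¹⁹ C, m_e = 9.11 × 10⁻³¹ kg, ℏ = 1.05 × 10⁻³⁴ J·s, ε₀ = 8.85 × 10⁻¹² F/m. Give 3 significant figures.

830

atomic unit of pressure: P_au = E_h/a₀³ = m_e⁴e¹⁰/((4πε₀)⁵ℏ⁸) = 3.01 × 10¹³ Pa.
2.50 × 10¹⁶ / 3.01 × 10¹³ = 830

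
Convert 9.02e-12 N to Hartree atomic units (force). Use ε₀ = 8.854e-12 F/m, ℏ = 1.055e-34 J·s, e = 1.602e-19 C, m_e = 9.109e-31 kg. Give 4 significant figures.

1.097e-4

atomic unit of force: F_au = E_h/a₀ = m_e²e⁶/((4πε₀)³ℏ⁴) = 8.220e-8 N.
9.02e-12 / 8.220e-8 = 1.097e-4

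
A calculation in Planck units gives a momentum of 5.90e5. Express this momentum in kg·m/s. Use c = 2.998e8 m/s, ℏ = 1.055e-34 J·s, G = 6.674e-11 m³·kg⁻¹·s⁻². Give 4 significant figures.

3.851e6 kg·m/s

One Planck momentum: p_P = √(ℏc³/G) = 6.527 kg·m/s.
5.90e5 × 6.527 kg·m/s = 3.851e6 kg·m/s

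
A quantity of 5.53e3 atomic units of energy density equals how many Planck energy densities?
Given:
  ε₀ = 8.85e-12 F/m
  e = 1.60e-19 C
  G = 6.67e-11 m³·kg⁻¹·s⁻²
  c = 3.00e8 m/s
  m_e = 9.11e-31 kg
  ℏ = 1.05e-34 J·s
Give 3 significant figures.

3.56e-97

atomic unit of energy density: u_au = E_h/a₀³ = m_e⁴e¹⁰/((4πε₀)⁵ℏ⁸) = 3.01e13 J/m³
Planck energy density: u_P = c⁷/(ℏG²) = 4.68e113 J/m³
5.53e3 × 3.01e13 / 4.68e113 = 3.56e-97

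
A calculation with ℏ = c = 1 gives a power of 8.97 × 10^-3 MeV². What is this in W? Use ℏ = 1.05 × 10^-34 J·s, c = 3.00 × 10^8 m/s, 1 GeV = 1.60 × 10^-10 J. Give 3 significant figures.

2.19 × 10^6 W

Power is [E]/[T] = [E]²/ℏ.
1 GeV² → 1/ℏ × (1 GeV in J)² = 2.44 × 10^14 W.
Convert the energy scale: 8.97 × 10^-3 MeV² = 8.97 × 10^-9 GeV².
Result: 8.97 × 10^-9 × 2.44 × 10^14 = 2.19 × 10^6 W.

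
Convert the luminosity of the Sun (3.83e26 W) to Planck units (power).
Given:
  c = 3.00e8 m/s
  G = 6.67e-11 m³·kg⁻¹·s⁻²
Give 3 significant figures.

Planck power: P_P = c⁵/G = 3.64e52 W.
3.83e26 / 3.64e52 = 1.05e-26

1.05e-26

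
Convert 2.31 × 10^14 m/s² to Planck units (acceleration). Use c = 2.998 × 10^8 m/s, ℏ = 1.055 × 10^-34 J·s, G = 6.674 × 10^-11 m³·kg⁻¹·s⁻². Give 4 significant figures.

4.155 × 10^-38

Planck acceleration: a_P = √(c⁷/(ℏG)) = 5.560 × 10^51 m/s².
2.31 × 10^14 / 5.560 × 10^51 = 4.155 × 10^-38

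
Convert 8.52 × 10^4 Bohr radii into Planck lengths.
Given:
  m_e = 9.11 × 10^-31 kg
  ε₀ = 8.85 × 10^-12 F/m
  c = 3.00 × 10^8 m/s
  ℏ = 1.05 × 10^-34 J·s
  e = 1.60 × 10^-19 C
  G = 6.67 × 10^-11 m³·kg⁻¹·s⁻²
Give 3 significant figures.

Bohr radius: a₀ = 4πε₀ℏ²/(m_e e²) = 5.26 × 10^-11 m
Planck length: ℓ_P = √(ℏG/c³) = 1.61 × 10^-35 m
8.52 × 10^4 × 5.26 × 10^-11 / 1.61 × 10^-35 = 2.78 × 10^29

2.78 × 10^29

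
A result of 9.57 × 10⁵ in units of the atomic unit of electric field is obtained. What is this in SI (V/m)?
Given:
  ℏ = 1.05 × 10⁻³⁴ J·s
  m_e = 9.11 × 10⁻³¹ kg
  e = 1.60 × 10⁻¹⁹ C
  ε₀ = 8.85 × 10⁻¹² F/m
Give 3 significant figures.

4.98 × 10¹⁷ V/m

One atomic unit of electric field: E_au = E_h/(e a₀) = m_e²e⁵/((4πε₀)³ℏ⁴) = 5.20 × 10¹¹ V/m.
9.57 × 10⁵ × 5.20 × 10¹¹ V/m = 4.98 × 10¹⁷ V/m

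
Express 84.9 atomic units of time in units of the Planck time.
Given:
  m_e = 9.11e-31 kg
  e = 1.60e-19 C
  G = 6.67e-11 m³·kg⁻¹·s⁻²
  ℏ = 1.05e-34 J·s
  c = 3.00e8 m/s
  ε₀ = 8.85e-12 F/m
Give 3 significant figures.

3.79e28

atomic unit of time: τ_au = (4πε₀)²ℏ³/(m_e e⁴) = 2.40e-17 s
Planck time: t_P = √(ℏG/c⁵) = 5.37e-44 s
84.9 × 2.40e-17 / 5.37e-44 = 3.79e28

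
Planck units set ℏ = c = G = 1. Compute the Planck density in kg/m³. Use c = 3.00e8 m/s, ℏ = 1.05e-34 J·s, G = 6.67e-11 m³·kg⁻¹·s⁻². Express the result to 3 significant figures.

5.20e96 kg/m³

From ℏ = c = G = 1 the density scale is ρ_P = c⁵/(ℏG²).
  = 2.43e42 / 4.67e-55
  = 5.20e96 kg/m³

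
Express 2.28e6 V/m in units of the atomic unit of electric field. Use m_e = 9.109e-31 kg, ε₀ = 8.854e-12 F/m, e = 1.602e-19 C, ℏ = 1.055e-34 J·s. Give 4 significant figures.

atomic unit of electric field: E_au = E_h/(e a₀) = m_e²e⁵/((4πε₀)³ℏ⁴) = 5.131e11 V/m.
2.28e6 / 5.131e11 = 4.444e-6

4.444e-6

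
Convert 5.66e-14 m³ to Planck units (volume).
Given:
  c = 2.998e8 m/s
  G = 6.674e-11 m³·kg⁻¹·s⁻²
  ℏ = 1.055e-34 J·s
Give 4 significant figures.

Planck volume: V_P = (ℏG/c³)^(3/2) = 4.224e-105 m³.
5.66e-14 / 4.224e-105 = 1.340e91

1.340e91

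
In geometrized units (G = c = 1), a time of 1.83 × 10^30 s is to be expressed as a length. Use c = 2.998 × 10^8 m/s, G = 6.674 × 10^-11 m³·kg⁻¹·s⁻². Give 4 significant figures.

Time → length via c.
1.83 × 10^30 s × (c) = 5.486 × 10^38 m

5.486 × 10^38 m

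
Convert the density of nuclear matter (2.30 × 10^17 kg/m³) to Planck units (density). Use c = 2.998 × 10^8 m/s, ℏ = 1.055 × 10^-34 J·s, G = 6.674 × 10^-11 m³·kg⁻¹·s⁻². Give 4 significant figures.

Planck density: ρ_P = c⁵/(ℏG²) = 5.154 × 10^96 kg/m³.
2.30 × 10^17 / 5.154 × 10^96 = 4.463 × 10^-80

4.463 × 10^-80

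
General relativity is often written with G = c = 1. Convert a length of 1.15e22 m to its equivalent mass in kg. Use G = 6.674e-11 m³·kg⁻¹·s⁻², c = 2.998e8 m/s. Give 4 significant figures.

1.549e49 kg

Length → mass via c²/G.
1.15e22 m × (c²/G) = 1.549e49 kg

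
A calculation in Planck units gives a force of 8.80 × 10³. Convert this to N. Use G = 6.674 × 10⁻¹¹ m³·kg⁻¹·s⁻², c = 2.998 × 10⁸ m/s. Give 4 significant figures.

1.065 × 10⁴⁸ N

One Planck force: F_P = c⁴/G = 1.210 × 10⁴⁴ N.
8.80 × 10³ × 1.210 × 10⁴⁴ N = 1.065 × 10⁴⁸ N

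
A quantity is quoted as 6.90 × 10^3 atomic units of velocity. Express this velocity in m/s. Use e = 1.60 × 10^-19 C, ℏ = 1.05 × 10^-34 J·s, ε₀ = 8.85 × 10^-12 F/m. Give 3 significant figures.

1.51 × 10^10 m/s

One atomic unit of velocity: v_au = e²/(4πε₀ℏ) = 2.19 × 10^6 m/s.
6.90 × 10^3 × 2.19 × 10^6 m/s = 1.51 × 10^10 m/s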